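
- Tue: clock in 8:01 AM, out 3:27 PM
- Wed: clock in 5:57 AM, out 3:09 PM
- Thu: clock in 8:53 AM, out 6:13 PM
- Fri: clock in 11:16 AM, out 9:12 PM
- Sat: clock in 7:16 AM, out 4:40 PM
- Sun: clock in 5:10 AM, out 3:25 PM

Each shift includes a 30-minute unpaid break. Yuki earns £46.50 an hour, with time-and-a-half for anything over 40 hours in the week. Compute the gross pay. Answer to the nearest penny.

£2735.36

Tue: 8:01 AM–3:27 PM = 7 h 26 min; less 30 min break → 6 h 56 min
Wed: 5:57 AM–3:09 PM = 9 h 12 min; less 30 min break → 8 h 42 min
Thu: 8:53 AM–6:13 PM = 9 h 20 min; less 30 min break → 8 h 50 min
Fri: 11:16 AM–9:12 PM = 9 h 56 min; less 30 min break → 9 h 26 min
Sat: 7:16 AM–4:40 PM = 9 h 24 min; less 30 min break → 8 h 54 min
Sun: 5:10 AM–3:25 PM = 10 h 15 min; less 30 min break → 9 h 45 min
Total worked: 52 h 33 min = 3153 min.
Regular 40 h 0 min = 2400 min at £46.50/h; overtime 12 h 33 min = 753 min at £69.75/h.
Pay = (2400 × £46.50 + 753 × £69.75) ÷ 60 = £2735.36.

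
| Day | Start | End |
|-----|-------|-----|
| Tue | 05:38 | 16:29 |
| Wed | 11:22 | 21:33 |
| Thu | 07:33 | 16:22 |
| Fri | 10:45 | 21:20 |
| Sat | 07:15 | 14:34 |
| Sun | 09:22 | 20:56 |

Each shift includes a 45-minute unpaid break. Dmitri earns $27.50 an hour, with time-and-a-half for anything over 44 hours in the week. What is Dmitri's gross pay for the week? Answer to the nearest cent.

Tue: 05:38–16:29 = 10 h 51 min; less 45 min break → 10 h 6 min
Wed: 11:22–21:33 = 10 h 11 min; less 45 min break → 9 h 26 min
Thu: 07:33–16:22 = 8 h 49 min; less 45 min break → 8 h 4 min
Fri: 10:45–21:20 = 10 h 35 min; less 45 min break → 9 h 50 min
Sat: 07:15–14:34 = 7 h 19 min; less 45 min break → 6 h 34 min
Sun: 09:22–20:56 = 11 h 34 min; less 45 min break → 10 h 49 min
Total worked: 54 h 49 min = 3289 min.
Regular 44 h 0 min = 2640 min at $27.50/h; overtime 10 h 49 min = 649 min at $41.25/h.
Pay = (2640 × $27.50 + 649 × $41.25) ÷ 60 = $1656.19.

$1656.19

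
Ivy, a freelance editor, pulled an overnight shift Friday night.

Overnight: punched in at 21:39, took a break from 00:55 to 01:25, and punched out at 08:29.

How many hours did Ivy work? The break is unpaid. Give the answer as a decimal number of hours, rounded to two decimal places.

10.33 hours

Overnight: 21:39 → midnight = 2 h 21 min; midnight → 08:29 = 8 h 29 min; span 10 h 50 min; less 30 min break → 10 h 20 min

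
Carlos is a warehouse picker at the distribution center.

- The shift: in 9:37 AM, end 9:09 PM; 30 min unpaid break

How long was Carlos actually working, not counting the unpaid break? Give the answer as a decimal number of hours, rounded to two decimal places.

The shift: 9:37 AM–9:09 PM = 11 h 32 min; less 30 min break → 11 h 2 min

11.03 hours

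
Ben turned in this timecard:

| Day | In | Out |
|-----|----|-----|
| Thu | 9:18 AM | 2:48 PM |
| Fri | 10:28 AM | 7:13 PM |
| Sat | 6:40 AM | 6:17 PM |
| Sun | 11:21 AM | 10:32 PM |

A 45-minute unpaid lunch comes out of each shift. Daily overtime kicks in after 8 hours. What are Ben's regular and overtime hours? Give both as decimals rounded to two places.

Thu: 9:18 AM–2:48 PM = 5 h 30 min; less 45 min break → 4 h 45 min
Fri: 10:28 AM–7:13 PM = 8 h 45 min; less 45 min break → 8 h 0 min
Sat: 6:40 AM–6:17 PM = 11 h 37 min; less 45 min break → 10 h 52 min
Sun: 11:21 AM–10:32 PM = 11 h 11 min; less 45 min break → 10 h 26 min
Thu reg 4 h 45 min / OT 0 h 0 min; Fri reg 8 h 0 min / OT 0 h 0 min; Sat reg 8 h 0 min / OT 2 h 52 min; Sun reg 8 h 0 min / OT 2 h 26 min.
Totals: regular 28 h 45 min, overtime 5 h 18 min.

Regular 28.75 hours, overtime 5.30 hours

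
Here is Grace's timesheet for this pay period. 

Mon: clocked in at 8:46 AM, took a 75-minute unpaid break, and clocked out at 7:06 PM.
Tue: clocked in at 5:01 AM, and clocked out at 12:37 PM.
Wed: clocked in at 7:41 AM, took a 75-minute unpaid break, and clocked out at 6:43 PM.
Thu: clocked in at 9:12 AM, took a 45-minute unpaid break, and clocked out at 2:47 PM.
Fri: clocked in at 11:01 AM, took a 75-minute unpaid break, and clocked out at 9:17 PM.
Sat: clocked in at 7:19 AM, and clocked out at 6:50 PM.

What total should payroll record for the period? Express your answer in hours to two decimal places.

Mon: 8:46 AM–7:06 PM = 10 h 20 min; less 75 min break → 9 h 5 min
Tue: 5:01 AM–12:37 PM = 7 h 36 min
Wed: 7:41 AM–6:43 PM = 11 h 2 min; less 75 min break → 9 h 47 min
Thu: 9:12 AM–2:47 PM = 5 h 35 min; less 45 min break → 4 h 50 min
Fri: 11:01 AM–9:17 PM = 10 h 16 min; less 75 min break → 9 h 1 min
Sat: 7:19 AM–6:50 PM = 11 h 31 min
Total: 9 h 5 min + 7 h 36 min + 9 h 47 min + 4 h 50 min + 9 h 1 min + 11 h 31 min = 51 h 50 min.

51.83 hours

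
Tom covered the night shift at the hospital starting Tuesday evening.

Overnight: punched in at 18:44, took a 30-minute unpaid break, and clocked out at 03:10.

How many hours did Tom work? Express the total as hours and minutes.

Overnight: 18:44 → midnight = 5 h 16 min; midnight → 03:10 = 3 h 10 min; span 8 h 26 min; less 30 min break → 7 h 56 min

7 h 56 min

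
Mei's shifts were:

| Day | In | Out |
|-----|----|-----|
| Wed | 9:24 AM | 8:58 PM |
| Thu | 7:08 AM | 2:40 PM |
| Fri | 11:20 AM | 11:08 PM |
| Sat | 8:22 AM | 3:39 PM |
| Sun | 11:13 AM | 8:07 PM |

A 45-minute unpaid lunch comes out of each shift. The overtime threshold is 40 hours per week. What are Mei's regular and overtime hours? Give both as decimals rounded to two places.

Regular 40.00 hours, overtime 3.33 hours

Wed: 9:24 AM–8:58 PM = 11 h 34 min; less 45 min break → 10 h 49 min
Thu: 7:08 AM–2:40 PM = 7 h 32 min; less 45 min break → 6 h 47 min
Fri: 11:20 AM–11:08 PM = 11 h 48 min; less 45 min break → 11 h 3 min
Sat: 8:22 AM–3:39 PM = 7 h 17 min; less 45 min break → 6 h 32 min
Sun: 11:13 AM–8:07 PM = 8 h 54 min; less 45 min break → 8 h 9 min
Total worked: 43 h 20 min = 43.33 h.
Threshold 40 h → overtime 3 h 20 min, regular 40 h 0 min.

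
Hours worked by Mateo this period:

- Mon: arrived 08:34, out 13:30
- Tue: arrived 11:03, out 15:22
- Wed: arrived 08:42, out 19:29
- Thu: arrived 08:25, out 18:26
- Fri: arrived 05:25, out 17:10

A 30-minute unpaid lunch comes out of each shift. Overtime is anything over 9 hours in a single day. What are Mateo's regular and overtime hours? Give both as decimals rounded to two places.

Regular 35.25 hours, overtime 4.05 hours

Mon: 08:34–13:30 = 4 h 56 min; less 30 min break → 4 h 26 min
Tue: 11:03–15:22 = 4 h 19 min; less 30 min break → 3 h 49 min
Wed: 08:42–19:29 = 10 h 47 min; less 30 min break → 10 h 17 min
Thu: 08:25–18:26 = 10 h 1 min; less 30 min break → 9 h 31 min
Fri: 05:25–17:10 = 11 h 45 min; less 30 min break → 11 h 15 min
Mon reg 4 h 26 min / OT 0 h 0 min; Tue reg 3 h 49 min / OT 0 h 0 min; Wed reg 9 h 0 min / OT 1 h 17 min; Thu reg 9 h 0 min / OT 0 h 31 min; Fri reg 9 h 0 min / OT 2 h 15 min.
Totals: regular 35 h 15 min, overtime 4 h 3 min.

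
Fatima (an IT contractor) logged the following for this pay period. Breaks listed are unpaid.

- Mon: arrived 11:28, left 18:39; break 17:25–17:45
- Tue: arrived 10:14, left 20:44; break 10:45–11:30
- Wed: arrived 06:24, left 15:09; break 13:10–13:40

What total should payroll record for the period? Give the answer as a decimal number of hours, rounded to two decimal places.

24.85 hours

Mon: 11:28–18:39 = 7 h 11 min; less 20 min break → 6 h 51 min
Tue: 10:14–20:44 = 10 h 30 min; less 45 min break → 9 h 45 min
Wed: 06:24–15:09 = 8 h 45 min; less 30 min break → 8 h 15 min
Total: 6 h 51 min + 9 h 45 min + 8 h 15 min = 24 h 51 min.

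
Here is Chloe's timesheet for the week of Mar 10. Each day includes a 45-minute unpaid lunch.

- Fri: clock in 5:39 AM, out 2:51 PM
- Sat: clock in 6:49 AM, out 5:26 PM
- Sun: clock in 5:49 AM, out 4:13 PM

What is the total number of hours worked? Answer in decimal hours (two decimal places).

Fri: 5:39 AM–2:51 PM = 9 h 12 min; less 45 min break → 8 h 27 min
Sat: 6:49 AM–5:26 PM = 10 h 37 min; less 45 min break → 9 h 52 min
Sun: 5:49 AM–4:13 PM = 10 h 24 min; less 45 min break → 9 h 39 min
Total: 8 h 27 min + 9 h 52 min + 9 h 39 min = 27 h 58 min.

27.97 hours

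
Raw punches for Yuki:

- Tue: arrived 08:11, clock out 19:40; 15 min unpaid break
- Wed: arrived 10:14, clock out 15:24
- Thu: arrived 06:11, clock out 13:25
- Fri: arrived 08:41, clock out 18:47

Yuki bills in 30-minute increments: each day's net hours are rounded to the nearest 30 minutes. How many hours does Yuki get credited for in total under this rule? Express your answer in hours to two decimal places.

33.00 hours

Tue: 08:11–19:40 = 11 h 29 min − 15 min = 11 h 14 min → rounds to 11 h 0 min
Wed: 10:14–15:24 = 5 h 10 min → rounds to 5 h 0 min
Thu: 06:11–13:25 = 7 h 14 min → rounds to 7 h 0 min
Fri: 08:41–18:47 = 10 h 6 min → rounds to 10 h 0 min
Total credited: 33 h 0 min.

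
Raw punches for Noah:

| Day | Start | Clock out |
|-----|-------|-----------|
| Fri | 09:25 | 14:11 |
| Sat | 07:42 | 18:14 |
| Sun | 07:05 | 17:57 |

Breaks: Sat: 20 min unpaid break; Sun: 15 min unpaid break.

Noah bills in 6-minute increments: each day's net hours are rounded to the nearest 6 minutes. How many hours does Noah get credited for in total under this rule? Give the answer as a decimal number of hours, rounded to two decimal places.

Fri: 09:25–14:11 = 4 h 46 min → rounds to 4 h 48 min
Sat: 07:42–18:14 = 10 h 32 min − 20 min = 10 h 12 min → rounds to 10 h 12 min
Sun: 07:05–17:57 = 10 h 52 min − 15 min = 10 h 37 min → rounds to 10 h 36 min
Total credited: 25 h 36 min.

25.60 hours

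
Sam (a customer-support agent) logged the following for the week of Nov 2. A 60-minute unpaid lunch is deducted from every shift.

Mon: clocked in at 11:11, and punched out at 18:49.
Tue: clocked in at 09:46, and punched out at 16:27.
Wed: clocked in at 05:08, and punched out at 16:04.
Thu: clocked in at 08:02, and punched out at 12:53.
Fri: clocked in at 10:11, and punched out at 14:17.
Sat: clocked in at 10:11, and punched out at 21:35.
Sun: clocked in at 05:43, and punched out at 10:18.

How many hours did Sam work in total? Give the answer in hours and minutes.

Mon: 11:11–18:49 = 7 h 38 min; less 60 min break → 6 h 38 min
Tue: 09:46–16:27 = 6 h 41 min; less 60 min break → 5 h 41 min
Wed: 05:08–16:04 = 10 h 56 min; less 60 min break → 9 h 56 min
Thu: 08:02–12:53 = 4 h 51 min; less 60 min break → 3 h 51 min
Fri: 10:11–14:17 = 4 h 6 min; less 60 min break → 3 h 6 min
Sat: 10:11–21:35 = 11 h 24 min; less 60 min break → 10 h 24 min
Sun: 05:43–10:18 = 4 h 35 min; less 60 min break → 3 h 35 min
Total: 6 h 38 min + 5 h 41 min + 9 h 56 min + 3 h 51 min + 3 h 6 min + 10 h 24 min + 3 h 35 min = 43 h 11 min.

43 h 11 min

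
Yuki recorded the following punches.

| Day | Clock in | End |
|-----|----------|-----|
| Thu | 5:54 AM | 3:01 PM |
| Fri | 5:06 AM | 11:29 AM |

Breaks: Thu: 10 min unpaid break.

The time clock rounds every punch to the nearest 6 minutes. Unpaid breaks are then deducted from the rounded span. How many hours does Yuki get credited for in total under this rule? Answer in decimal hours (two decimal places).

Thu: in 5:54 AM→5:54 AM, out 3:01 PM→3:00 PM; 9 h 6 min − 10 min = 8 h 56 min
Fri: in 5:06 AM→5:06 AM, out 11:29 AM→11:30 AM; 6 h 24 min
Total credited: 15 h 20 min.

15.33 hours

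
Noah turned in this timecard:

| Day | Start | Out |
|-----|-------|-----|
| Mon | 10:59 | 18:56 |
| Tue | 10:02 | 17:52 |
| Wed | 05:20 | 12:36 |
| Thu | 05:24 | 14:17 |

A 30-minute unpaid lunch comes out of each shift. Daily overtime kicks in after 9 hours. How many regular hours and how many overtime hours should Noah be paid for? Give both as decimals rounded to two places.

Mon: 10:59–18:56 = 7 h 57 min; less 30 min break → 7 h 27 min
Tue: 10:02–17:52 = 7 h 50 min; less 30 min break → 7 h 20 min
Wed: 05:20–12:36 = 7 h 16 min; less 30 min break → 6 h 46 min
Thu: 05:24–14:17 = 8 h 53 min; less 30 min break → 8 h 23 min
Mon reg 7 h 27 min / OT 0 h 0 min; Tue reg 7 h 20 min / OT 0 h 0 min; Wed reg 6 h 46 min / OT 0 h 0 min; Thu reg 8 h 23 min / OT 0 h 0 min.
Totals: regular 29 h 56 min, overtime 0 h 0 min.

Regular 29.93 hours, overtime 0.00 hours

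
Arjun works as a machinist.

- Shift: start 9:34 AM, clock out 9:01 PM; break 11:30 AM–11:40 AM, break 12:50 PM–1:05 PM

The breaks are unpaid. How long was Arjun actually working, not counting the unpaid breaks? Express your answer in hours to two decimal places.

11.03 hours

Shift: 9:34 AM–9:01 PM = 11 h 27 min; less 25 min break → 11 h 2 min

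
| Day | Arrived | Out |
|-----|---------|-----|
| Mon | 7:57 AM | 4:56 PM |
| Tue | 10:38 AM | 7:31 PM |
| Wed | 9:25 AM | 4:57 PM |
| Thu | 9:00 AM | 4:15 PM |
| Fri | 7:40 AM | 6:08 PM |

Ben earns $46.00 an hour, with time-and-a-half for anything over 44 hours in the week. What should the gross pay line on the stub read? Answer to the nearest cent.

$1983.37

Mon: 7:57 AM–4:56 PM = 8 h 59 min
Tue: 10:38 AM–7:31 PM = 8 h 53 min
Wed: 9:25 AM–4:57 PM = 7 h 32 min
Thu: 9:00 AM–4:15 PM = 7 h 15 min
Fri: 7:40 AM–6:08 PM = 10 h 28 min
Total worked: 43 h 7 min = 2587 min.
Regular 43 h 7 min = 2587 min at $46.00/h; overtime 0 h 0 min = 0 min at $69.00/h.
Pay = (2587 × $46.00 + 0 × $69.00) ÷ 60 = $1983.37.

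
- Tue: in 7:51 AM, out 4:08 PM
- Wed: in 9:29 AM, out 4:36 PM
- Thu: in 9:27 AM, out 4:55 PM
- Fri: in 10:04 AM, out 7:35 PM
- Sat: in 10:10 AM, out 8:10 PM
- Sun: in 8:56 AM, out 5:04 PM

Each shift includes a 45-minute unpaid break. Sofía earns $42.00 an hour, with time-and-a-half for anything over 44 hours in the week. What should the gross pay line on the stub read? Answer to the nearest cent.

Tue: 7:51 AM–4:08 PM = 8 h 17 min; less 45 min break → 7 h 32 min
Wed: 9:29 AM–4:36 PM = 7 h 7 min; less 45 min break → 6 h 22 min
Thu: 9:27 AM–4:55 PM = 7 h 28 min; less 45 min break → 6 h 43 min
Fri: 10:04 AM–7:35 PM = 9 h 31 min; less 45 min break → 8 h 46 min
Sat: 10:10 AM–8:10 PM = 10 h 0 min; less 45 min break → 9 h 15 min
Sun: 8:56 AM–5:04 PM = 8 h 8 min; less 45 min break → 7 h 23 min
Total worked: 46 h 1 min = 2761 min.
Regular 44 h 0 min = 2640 min at $42.00/h; overtime 2 h 1 min = 121 min at $63.00/h.
Pay = (2640 × $42.00 + 121 × $63.00) ÷ 60 = $1975.05.

$1975.05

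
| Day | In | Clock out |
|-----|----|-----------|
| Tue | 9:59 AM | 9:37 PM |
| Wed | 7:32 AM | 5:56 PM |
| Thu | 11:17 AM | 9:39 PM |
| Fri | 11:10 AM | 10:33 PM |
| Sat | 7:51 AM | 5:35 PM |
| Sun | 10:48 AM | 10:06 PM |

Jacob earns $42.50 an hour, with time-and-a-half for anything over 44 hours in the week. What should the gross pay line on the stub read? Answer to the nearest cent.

$3197.06

Tue: 9:59 AM–9:37 PM = 11 h 38 min
Wed: 7:32 AM–5:56 PM = 10 h 24 min
Thu: 11:17 AM–9:39 PM = 10 h 22 min
Fri: 11:10 AM–10:33 PM = 11 h 23 min
Sat: 7:51 AM–5:35 PM = 9 h 44 min
Sun: 10:48 AM–10:06 PM = 11 h 18 min
Total worked: 64 h 49 min = 3889 min.
Regular 44 h 0 min = 2640 min at $42.50/h; overtime 20 h 49 min = 1249 min at $63.75/h.
Pay = (2640 × $42.50 + 1249 × $63.75) ÷ 60 = $3197.06.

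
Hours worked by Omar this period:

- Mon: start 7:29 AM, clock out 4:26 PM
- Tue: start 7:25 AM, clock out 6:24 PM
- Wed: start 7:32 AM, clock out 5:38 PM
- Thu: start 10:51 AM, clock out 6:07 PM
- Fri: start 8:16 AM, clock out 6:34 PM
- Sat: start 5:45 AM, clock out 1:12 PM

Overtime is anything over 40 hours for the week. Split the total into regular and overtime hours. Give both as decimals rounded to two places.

Regular 40.00 hours, overtime 15.05 hours

Mon: 7:29 AM–4:26 PM = 8 h 57 min
Tue: 7:25 AM–6:24 PM = 10 h 59 min
Wed: 7:32 AM–5:38 PM = 10 h 6 min
Thu: 10:51 AM–6:07 PM = 7 h 16 min
Fri: 8:16 AM–6:34 PM = 10 h 18 min
Sat: 5:45 AM–1:12 PM = 7 h 27 min
Total worked: 55 h 3 min = 55.05 h.
Threshold 40 h → overtime 15 h 3 min, regular 40 h 0 min.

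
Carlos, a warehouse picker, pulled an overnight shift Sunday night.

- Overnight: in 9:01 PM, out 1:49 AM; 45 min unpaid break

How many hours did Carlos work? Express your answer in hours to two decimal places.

Overnight: 9:01 PM → midnight = 2 h 59 min; midnight → 1:49 AM = 1 h 49 min; span 4 h 48 min; less 45 min break → 4 h 3 min

4.05 hours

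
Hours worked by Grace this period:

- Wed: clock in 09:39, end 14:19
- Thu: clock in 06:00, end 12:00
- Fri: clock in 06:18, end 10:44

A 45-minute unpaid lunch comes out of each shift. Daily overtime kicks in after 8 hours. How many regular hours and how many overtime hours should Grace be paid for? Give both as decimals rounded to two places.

Regular 12.85 hours, overtime 0.00 hours

Wed: 09:39–14:19 = 4 h 40 min; less 45 min break → 3 h 55 min
Thu: 06:00–12:00 = 6 h 0 min; less 45 min break → 5 h 15 min
Fri: 06:18–10:44 = 4 h 26 min; less 45 min break → 3 h 41 min
Wed reg 3 h 55 min / OT 0 h 0 min; Thu reg 5 h 15 min / OT 0 h 0 min; Fri reg 3 h 41 min / OT 0 h 0 min.
Totals: regular 12 h 51 min, overtime 0 h 0 min.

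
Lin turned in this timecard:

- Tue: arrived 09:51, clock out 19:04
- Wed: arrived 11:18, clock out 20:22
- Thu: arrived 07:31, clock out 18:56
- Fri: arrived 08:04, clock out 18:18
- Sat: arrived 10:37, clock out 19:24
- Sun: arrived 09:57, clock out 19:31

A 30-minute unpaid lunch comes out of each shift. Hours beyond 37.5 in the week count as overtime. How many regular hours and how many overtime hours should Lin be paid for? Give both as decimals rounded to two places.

Regular 37.50 hours, overtime 17.78 hours

Tue: 09:51–19:04 = 9 h 13 min; less 30 min break → 8 h 43 min
Wed: 11:18–20:22 = 9 h 4 min; less 30 min break → 8 h 34 min
Thu: 07:31–18:56 = 11 h 25 min; less 30 min break → 10 h 55 min
Fri: 08:04–18:18 = 10 h 14 min; less 30 min break → 9 h 44 min
Sat: 10:37–19:24 = 8 h 47 min; less 30 min break → 8 h 17 min
Sun: 09:57–19:31 = 9 h 34 min; less 30 min break → 9 h 4 min
Total worked: 55 h 17 min = 55.28 h.
Threshold 37.5 h → overtime 17 h 47 min, regular 37 h 30 min.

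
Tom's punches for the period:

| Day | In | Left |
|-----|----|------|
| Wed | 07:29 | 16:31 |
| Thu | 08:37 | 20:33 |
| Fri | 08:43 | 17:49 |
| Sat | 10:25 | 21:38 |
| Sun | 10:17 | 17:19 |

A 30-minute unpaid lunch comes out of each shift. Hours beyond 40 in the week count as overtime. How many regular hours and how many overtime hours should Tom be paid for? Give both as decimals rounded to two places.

Wed: 07:29–16:31 = 9 h 2 min; less 30 min break → 8 h 32 min
Thu: 08:37–20:33 = 11 h 56 min; less 30 min break → 11 h 26 min
Fri: 08:43–17:49 = 9 h 6 min; less 30 min break → 8 h 36 min
Sat: 10:25–21:38 = 11 h 13 min; less 30 min break → 10 h 43 min
Sun: 10:17–17:19 = 7 h 2 min; less 30 min break → 6 h 32 min
Total worked: 45 h 49 min = 45.82 h.
Threshold 40 h → overtime 5 h 49 min, regular 40 h 0 min.

Regular 40.00 hours, overtime 5.82 hours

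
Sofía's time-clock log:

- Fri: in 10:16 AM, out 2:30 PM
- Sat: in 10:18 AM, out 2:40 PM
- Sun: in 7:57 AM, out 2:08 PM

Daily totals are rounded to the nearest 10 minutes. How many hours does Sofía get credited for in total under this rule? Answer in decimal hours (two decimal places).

Fri: 10:16 AM–2:30 PM = 4 h 14 min → rounds to 4 h 10 min
Sat: 10:18 AM–2:40 PM = 4 h 22 min → rounds to 4 h 20 min
Sun: 7:57 AM–2:08 PM = 6 h 11 min → rounds to 6 h 10 min
Total credited: 14 h 40 min.

14.67 hours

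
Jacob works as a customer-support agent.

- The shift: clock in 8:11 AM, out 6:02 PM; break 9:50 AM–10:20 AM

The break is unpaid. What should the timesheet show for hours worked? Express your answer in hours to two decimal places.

The shift: 8:11 AM–6:02 PM = 9 h 51 min; less 30 min break → 9 h 21 min

9.35 hours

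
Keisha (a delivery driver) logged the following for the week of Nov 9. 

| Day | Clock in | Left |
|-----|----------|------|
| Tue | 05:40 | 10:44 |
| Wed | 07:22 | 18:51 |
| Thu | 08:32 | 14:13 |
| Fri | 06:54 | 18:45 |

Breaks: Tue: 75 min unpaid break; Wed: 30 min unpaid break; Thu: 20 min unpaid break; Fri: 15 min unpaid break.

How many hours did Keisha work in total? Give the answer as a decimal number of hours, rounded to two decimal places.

Tue: 05:40–10:44 = 5 h 4 min; less 75 min break → 3 h 49 min
Wed: 07:22–18:51 = 11 h 29 min; less 30 min break → 10 h 59 min
Thu: 08:32–14:13 = 5 h 41 min; less 20 min break → 5 h 21 min
Fri: 06:54–18:45 = 11 h 51 min; less 15 min break → 11 h 36 min
Total: 3 h 49 min + 10 h 59 min + 5 h 21 min + 11 h 36 min = 31 h 45 min.

31.75 hours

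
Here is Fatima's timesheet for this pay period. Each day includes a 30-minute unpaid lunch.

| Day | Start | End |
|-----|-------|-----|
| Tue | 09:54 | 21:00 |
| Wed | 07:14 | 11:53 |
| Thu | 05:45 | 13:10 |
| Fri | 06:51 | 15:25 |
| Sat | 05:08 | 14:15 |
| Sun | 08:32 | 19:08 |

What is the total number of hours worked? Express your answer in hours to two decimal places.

Tue: 09:54–21:00 = 11 h 6 min; less 30 min break → 10 h 36 min
Wed: 07:14–11:53 = 4 h 39 min; less 30 min break → 4 h 9 min
Thu: 05:45–13:10 = 7 h 25 min; less 30 min break → 6 h 55 min
Fri: 06:51–15:25 = 8 h 34 min; less 30 min break → 8 h 4 min
Sat: 05:08–14:15 = 9 h 7 min; less 30 min break → 8 h 37 min
Sun: 08:32–19:08 = 10 h 36 min; less 30 min break → 10 h 6 min
Total: 10 h 36 min + 4 h 9 min + 6 h 55 min + 8 h 4 min + 8 h 37 min + 10 h 6 min = 48 h 27 min.

48.45 hours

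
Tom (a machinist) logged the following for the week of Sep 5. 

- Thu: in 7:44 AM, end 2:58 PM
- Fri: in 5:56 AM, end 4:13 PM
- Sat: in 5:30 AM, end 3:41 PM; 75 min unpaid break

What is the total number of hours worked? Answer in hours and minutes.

26 h 27 min

Thu: 7:44 AM–2:58 PM = 7 h 14 min
Fri: 5:56 AM–4:13 PM = 10 h 17 min
Sat: 5:30 AM–3:41 PM = 10 h 11 min; less 75 min break → 8 h 56 min
Total: 7 h 14 min + 10 h 17 min + 8 h 56 min = 26 h 27 min.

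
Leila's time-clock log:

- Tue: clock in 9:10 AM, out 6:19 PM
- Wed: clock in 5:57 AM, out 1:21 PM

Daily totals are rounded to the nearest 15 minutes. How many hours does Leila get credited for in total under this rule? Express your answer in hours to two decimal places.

Tue: 9:10 AM–6:19 PM = 9 h 9 min → rounds to 9 h 15 min
Wed: 5:57 AM–1:21 PM = 7 h 24 min → rounds to 7 h 30 min
Total credited: 16 h 45 min.

16.75 hours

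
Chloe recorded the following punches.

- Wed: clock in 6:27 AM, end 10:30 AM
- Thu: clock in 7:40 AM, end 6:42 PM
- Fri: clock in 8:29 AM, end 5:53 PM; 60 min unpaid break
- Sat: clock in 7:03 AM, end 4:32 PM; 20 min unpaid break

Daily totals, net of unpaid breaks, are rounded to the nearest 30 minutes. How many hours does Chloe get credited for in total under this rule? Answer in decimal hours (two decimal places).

32.50 hours

Wed: 6:27 AM–10:30 AM = 4 h 3 min → rounds to 4 h 0 min
Thu: 7:40 AM–6:42 PM = 11 h 2 min → rounds to 11 h 0 min
Fri: 8:29 AM–5:53 PM = 9 h 24 min − 60 min = 8 h 24 min → rounds to 8 h 30 min
Sat: 7:03 AM–4:32 PM = 9 h 29 min − 20 min = 9 h 9 min → rounds to 9 h 0 min
Total credited: 32 h 30 min.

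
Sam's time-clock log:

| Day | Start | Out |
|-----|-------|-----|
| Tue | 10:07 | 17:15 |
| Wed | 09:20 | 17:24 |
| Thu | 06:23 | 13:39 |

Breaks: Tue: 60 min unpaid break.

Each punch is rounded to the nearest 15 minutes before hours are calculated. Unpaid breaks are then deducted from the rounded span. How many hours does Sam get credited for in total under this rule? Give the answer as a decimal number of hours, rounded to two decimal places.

Tue: in 10:07→10:00, out 17:15→17:15; 7 h 15 min − 60 min = 6 h 15 min
Wed: in 09:20→09:15, out 17:24→17:30; 8 h 15 min
Thu: in 06:23→06:30, out 13:39→13:45; 7 h 15 min
Total credited: 21 h 45 min.

21.75 hours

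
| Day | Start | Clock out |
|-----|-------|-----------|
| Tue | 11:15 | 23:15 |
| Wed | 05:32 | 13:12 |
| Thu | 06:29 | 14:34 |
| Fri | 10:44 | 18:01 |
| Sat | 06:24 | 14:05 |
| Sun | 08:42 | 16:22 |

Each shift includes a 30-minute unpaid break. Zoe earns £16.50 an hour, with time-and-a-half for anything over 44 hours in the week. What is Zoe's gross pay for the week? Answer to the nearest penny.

Tue: 11:15–23:15 = 12 h 0 min; less 30 min break → 11 h 30 min
Wed: 05:32–13:12 = 7 h 40 min; less 30 min break → 7 h 10 min
Thu: 06:29–14:34 = 8 h 5 min; less 30 min break → 7 h 35 min
Fri: 10:44–18:01 = 7 h 17 min; less 30 min break → 6 h 47 min
Sat: 06:24–14:05 = 7 h 41 min; less 30 min break → 7 h 11 min
Sun: 08:42–16:22 = 7 h 40 min; less 30 min break → 7 h 10 min
Total worked: 47 h 23 min = 2843 min.
Regular 44 h 0 min = 2640 min at £16.50/h; overtime 3 h 23 min = 203 min at £24.75/h.
Pay = (2640 × £16.50 + 203 × £24.75) ÷ 60 = £809.74.

£809.74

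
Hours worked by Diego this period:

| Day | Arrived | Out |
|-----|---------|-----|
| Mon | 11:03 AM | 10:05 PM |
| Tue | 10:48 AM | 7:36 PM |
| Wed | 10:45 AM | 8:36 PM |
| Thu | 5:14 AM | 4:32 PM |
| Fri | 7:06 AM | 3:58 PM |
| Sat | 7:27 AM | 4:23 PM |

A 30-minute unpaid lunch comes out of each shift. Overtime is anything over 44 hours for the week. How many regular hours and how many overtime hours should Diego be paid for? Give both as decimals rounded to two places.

Mon: 11:03 AM–10:05 PM = 11 h 2 min; less 30 min break → 10 h 32 min
Tue: 10:48 AM–7:36 PM = 8 h 48 min; less 30 min break → 8 h 18 min
Wed: 10:45 AM–8:36 PM = 9 h 51 min; less 30 min break → 9 h 21 min
Thu: 5:14 AM–4:32 PM = 11 h 18 min; less 30 min break → 10 h 48 min
Fri: 7:06 AM–3:58 PM = 8 h 52 min; less 30 min break → 8 h 22 min
Sat: 7:27 AM–4:23 PM = 8 h 56 min; less 30 min break → 8 h 26 min
Total worked: 55 h 47 min = 55.78 h.
Threshold 44 h → overtime 11 h 47 min, regular 44 h 0 min.

Regular 44.00 hours, overtime 11.78 hours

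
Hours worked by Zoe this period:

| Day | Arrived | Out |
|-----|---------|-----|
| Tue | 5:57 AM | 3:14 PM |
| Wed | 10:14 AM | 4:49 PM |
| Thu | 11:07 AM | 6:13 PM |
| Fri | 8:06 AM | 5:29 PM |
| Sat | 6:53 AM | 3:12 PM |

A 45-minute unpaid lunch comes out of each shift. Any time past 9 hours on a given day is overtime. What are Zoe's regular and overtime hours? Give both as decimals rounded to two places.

Regular 36.92 hours, overtime 0.00 hours

Tue: 5:57 AM–3:14 PM = 9 h 17 min; less 45 min break → 8 h 32 min
Wed: 10:14 AM–4:49 PM = 6 h 35 min; less 45 min break → 5 h 50 min
Thu: 11:07 AM–6:13 PM = 7 h 6 min; less 45 min break → 6 h 21 min
Fri: 8:06 AM–5:29 PM = 9 h 23 min; less 45 min break → 8 h 38 min
Sat: 6:53 AM–3:12 PM = 8 h 19 min; less 45 min break → 7 h 34 min
Tue reg 8 h 32 min / OT 0 h 0 min; Wed reg 5 h 50 min / OT 0 h 0 min; Thu reg 6 h 21 min / OT 0 h 0 min; Fri reg 8 h 38 min / OT 0 h 0 min; Sat reg 7 h 34 min / OT 0 h 0 min.
Totals: regular 36 h 55 min, overtime 0 h 0 min.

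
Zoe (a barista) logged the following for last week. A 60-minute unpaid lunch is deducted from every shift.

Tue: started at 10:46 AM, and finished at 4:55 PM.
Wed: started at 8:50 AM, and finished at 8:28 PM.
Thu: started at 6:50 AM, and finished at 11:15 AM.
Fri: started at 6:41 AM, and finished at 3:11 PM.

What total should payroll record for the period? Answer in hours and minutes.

26 h 42 min

Tue: 10:46 AM–4:55 PM = 6 h 9 min; less 60 min break → 5 h 9 min
Wed: 8:50 AM–8:28 PM = 11 h 38 min; less 60 min break → 10 h 38 min
Thu: 6:50 AM–11:15 AM = 4 h 25 min; less 60 min break → 3 h 25 min
Fri: 6:41 AM–3:11 PM = 8 h 30 min; less 60 min break → 7 h 30 min
Total: 5 h 9 min + 10 h 38 min + 3 h 25 min + 7 h 30 min = 26 h 42 min.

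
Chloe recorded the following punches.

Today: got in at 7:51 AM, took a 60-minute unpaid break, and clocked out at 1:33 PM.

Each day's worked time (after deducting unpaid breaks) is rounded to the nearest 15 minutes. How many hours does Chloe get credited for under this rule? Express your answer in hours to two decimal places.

Today: 7:51 AM–1:33 PM = 5 h 42 min − 60 min = 4 h 42 min → rounds to 4 h 45 min

4.75 hours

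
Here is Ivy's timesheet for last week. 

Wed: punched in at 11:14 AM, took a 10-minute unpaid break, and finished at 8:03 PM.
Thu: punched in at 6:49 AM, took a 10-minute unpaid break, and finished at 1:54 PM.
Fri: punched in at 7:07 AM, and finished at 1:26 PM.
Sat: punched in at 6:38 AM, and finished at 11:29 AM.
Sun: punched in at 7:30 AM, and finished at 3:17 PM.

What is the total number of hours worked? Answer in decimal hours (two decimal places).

34.52 hours

Wed: 11:14 AM–8:03 PM = 8 h 49 min; less 10 min break → 8 h 39 min
Thu: 6:49 AM–1:54 PM = 7 h 5 min; less 10 min break → 6 h 55 min
Fri: 7:07 AM–1:26 PM = 6 h 19 min
Sat: 6:38 AM–11:29 AM = 4 h 51 min
Sun: 7:30 AM–3:17 PM = 7 h 47 min
Total: 8 h 39 min + 6 h 55 min + 6 h 19 min + 4 h 51 min + 7 h 47 min = 34 h 31 min.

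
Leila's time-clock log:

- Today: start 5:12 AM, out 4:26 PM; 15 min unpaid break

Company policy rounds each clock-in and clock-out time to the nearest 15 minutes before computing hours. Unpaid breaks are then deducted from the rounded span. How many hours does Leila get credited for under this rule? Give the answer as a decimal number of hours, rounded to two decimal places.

Today: in 5:12 AM→5:15 AM, out 4:26 PM→4:30 PM; 11 h 15 min − 15 min = 11 h 0 min

11.00 hours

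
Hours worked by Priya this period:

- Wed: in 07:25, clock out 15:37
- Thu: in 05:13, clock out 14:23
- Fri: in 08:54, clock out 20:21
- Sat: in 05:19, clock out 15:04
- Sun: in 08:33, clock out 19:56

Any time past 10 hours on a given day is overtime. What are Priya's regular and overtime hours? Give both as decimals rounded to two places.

Regular 47.12 hours, overtime 2.83 hours

Wed: 07:25–15:37 = 8 h 12 min
Thu: 05:13–14:23 = 9 h 10 min
Fri: 08:54–20:21 = 11 h 27 min
Sat: 05:19–15:04 = 9 h 45 min
Sun: 08:33–19:56 = 11 h 23 min
Wed reg 8 h 12 min / OT 0 h 0 min; Thu reg 9 h 10 min / OT 0 h 0 min; Fri reg 10 h 0 min / OT 1 h 27 min; Sat reg 9 h 45 min / OT 0 h 0 min; Sun reg 10 h 0 min / OT 1 h 23 min.
Totals: regular 47 h 7 min, overtime 2 h 50 min.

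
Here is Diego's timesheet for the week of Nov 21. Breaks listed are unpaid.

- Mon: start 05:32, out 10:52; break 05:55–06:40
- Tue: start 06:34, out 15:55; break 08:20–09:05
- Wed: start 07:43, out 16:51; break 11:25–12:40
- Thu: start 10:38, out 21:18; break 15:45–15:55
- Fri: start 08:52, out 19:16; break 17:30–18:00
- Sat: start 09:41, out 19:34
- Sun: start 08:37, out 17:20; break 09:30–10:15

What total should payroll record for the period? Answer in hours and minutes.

59 h 19 min

Mon: 05:32–10:52 = 5 h 20 min; less 45 min break → 4 h 35 min
Tue: 06:34–15:55 = 9 h 21 min; less 45 min break → 8 h 36 min
Wed: 07:43–16:51 = 9 h 8 min; less 75 min break → 7 h 53 min
Thu: 10:38–21:18 = 10 h 40 min; less 10 min break → 10 h 30 min
Fri: 08:52–19:16 = 10 h 24 min; less 30 min break → 9 h 54 min
Sat: 09:41–19:34 = 9 h 53 min
Sun: 08:37–17:20 = 8 h 43 min; less 45 min break → 7 h 58 min
Total: 4 h 35 min + 8 h 36 min + 7 h 53 min + 10 h 30 min + 9 h 54 min + 9 h 53 min + 7 h 58 min = 59 h 19 min.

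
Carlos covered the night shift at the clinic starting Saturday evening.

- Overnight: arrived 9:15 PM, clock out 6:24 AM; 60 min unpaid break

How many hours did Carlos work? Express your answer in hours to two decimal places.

Overnight: 9:15 PM → midnight = 2 h 45 min; midnight → 6:24 AM = 6 h 24 min; span 9 h 9 min; less 60 min break → 8 h 9 min

8.15 hours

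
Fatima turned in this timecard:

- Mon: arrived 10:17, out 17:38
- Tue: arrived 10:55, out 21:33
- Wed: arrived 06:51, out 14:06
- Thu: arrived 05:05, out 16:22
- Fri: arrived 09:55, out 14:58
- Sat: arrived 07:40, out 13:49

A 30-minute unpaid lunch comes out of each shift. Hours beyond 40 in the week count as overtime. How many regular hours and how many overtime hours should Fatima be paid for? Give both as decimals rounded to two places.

Mon: 10:17–17:38 = 7 h 21 min; less 30 min break → 6 h 51 min
Tue: 10:55–21:33 = 10 h 38 min; less 30 min break → 10 h 8 min
Wed: 06:51–14:06 = 7 h 15 min; less 30 min break → 6 h 45 min
Thu: 05:05–16:22 = 11 h 17 min; less 30 min break → 10 h 47 min
Fri: 09:55–14:58 = 5 h 3 min; less 30 min break → 4 h 33 min
Sat: 07:40–13:49 = 6 h 9 min; less 30 min break → 5 h 39 min
Total worked: 44 h 43 min = 44.72 h.
Threshold 40 h → overtime 4 h 43 min, regular 40 h 0 min.

Regular 40.00 hours, overtime 4.72 hours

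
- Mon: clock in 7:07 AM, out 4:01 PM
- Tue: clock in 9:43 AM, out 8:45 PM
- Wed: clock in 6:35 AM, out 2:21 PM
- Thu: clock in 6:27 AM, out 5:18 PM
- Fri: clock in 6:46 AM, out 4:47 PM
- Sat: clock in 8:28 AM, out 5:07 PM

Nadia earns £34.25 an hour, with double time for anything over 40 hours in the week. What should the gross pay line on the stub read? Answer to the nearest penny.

Mon: 7:07 AM–4:01 PM = 8 h 54 min
Tue: 9:43 AM–8:45 PM = 11 h 2 min
Wed: 6:35 AM–2:21 PM = 7 h 46 min
Thu: 6:27 AM–5:18 PM = 10 h 51 min
Fri: 6:46 AM–4:47 PM = 10 h 1 min
Sat: 8:28 AM–5:07 PM = 8 h 39 min
Total worked: 57 h 13 min = 3433 min.
Regular 40 h 0 min = 2400 min at £34.25/h; overtime 17 h 13 min = 1033 min at £68.50/h.
Pay = (2400 × £34.25 + 1033 × £68.50) ÷ 60 = £2549.34.

£2549.34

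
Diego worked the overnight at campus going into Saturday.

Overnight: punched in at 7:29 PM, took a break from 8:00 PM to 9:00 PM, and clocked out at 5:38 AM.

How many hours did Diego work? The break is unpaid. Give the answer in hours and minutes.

9 h 9 min

Overnight: 7:29 PM → midnight = 4 h 31 min; midnight → 5:38 AM = 5 h 38 min; span 10 h 9 min; less 60 min break → 9 h 9 min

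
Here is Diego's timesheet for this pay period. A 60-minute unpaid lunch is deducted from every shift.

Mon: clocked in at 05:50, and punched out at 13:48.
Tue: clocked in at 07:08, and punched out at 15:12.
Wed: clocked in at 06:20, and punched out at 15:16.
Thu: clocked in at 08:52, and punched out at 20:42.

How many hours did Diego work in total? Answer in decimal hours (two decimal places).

32.80 hours

Mon: 05:50–13:48 = 7 h 58 min; less 60 min break → 6 h 58 min
Tue: 07:08–15:12 = 8 h 4 min; less 60 min break → 7 h 4 min
Wed: 06:20–15:16 = 8 h 56 min; less 60 min break → 7 h 56 min
Thu: 08:52–20:42 = 11 h 50 min; less 60 min break → 10 h 50 min
Total: 6 h 58 min + 7 h 4 min + 7 h 56 min + 10 h 50 min = 32 h 48 min.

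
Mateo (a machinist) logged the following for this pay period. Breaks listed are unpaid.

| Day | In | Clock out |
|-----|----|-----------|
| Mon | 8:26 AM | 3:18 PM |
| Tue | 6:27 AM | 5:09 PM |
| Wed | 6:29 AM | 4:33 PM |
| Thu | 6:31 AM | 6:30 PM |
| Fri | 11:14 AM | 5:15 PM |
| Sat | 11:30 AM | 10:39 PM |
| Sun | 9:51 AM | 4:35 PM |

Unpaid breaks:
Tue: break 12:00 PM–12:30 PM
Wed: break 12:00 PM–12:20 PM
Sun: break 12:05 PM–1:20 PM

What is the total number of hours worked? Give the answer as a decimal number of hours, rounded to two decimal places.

Mon: 8:26 AM–3:18 PM = 6 h 52 min
Tue: 6:27 AM–5:09 PM = 10 h 42 min; less 30 min break → 10 h 12 min
Wed: 6:29 AM–4:33 PM = 10 h 4 min; less 20 min break → 9 h 44 min
Thu: 6:31 AM–6:30 PM = 11 h 59 min
Fri: 11:14 AM–5:15 PM = 6 h 1 min
Sat: 11:30 AM–10:39 PM = 11 h 9 min
Sun: 9:51 AM–4:35 PM = 6 h 44 min; less 75 min break → 5 h 29 min
Total: 6 h 52 min + 10 h 12 min + 9 h 44 min + 11 h 59 min + 6 h 1 min + 11 h 9 min + 5 h 29 min = 61 h 26 min.

61.43 hours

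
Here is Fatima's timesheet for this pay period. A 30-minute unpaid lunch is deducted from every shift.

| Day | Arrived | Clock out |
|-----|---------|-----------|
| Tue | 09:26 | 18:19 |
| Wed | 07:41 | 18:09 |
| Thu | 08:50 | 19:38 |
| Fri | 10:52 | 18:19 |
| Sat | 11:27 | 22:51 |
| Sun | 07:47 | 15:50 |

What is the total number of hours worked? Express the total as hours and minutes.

54 h 3 min

Tue: 09:26–18:19 = 8 h 53 min; less 30 min break → 8 h 23 min
Wed: 07:41–18:09 = 10 h 28 min; less 30 min break → 9 h 58 min
Thu: 08:50–19:38 = 10 h 48 min; less 30 min break → 10 h 18 min
Fri: 10:52–18:19 = 7 h 27 min; less 30 min break → 6 h 57 min
Sat: 11:27–22:51 = 11 h 24 min; less 30 min break → 10 h 54 min
Sun: 07:47–15:50 = 8 h 3 min; less 30 min break → 7 h 33 min
Total: 8 h 23 min + 9 h 58 min + 10 h 18 min + 6 h 57 min + 10 h 54 min + 7 h 33 min = 54 h 3 min.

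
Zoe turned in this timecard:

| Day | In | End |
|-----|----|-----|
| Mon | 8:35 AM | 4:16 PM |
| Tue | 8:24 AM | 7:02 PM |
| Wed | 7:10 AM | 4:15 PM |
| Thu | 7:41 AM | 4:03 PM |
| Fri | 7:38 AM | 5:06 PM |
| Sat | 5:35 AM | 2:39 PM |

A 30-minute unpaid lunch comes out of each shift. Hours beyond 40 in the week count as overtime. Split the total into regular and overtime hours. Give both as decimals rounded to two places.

Regular 40.00 hours, overtime 11.30 hours

Mon: 8:35 AM–4:16 PM = 7 h 41 min; less 30 min break → 7 h 11 min
Tue: 8:24 AM–7:02 PM = 10 h 38 min; less 30 min break → 10 h 8 min
Wed: 7:10 AM–4:15 PM = 9 h 5 min; less 30 min break → 8 h 35 min
Thu: 7:41 AM–4:03 PM = 8 h 22 min; less 30 min break → 7 h 52 min
Fri: 7:38 AM–5:06 PM = 9 h 28 min; less 30 min break → 8 h 58 min
Sat: 5:35 AM–2:39 PM = 9 h 4 min; less 30 min break → 8 h 34 min
Total worked: 51 h 18 min = 51.30 h.
Threshold 40 h → overtime 11 h 18 min, regular 40 h 0 min.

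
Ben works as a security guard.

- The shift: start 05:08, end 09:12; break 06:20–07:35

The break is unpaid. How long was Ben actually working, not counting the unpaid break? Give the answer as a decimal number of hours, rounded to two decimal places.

2.82 hours

The shift: 05:08–09:12 = 4 h 4 min; less 75 min break → 2 h 49 min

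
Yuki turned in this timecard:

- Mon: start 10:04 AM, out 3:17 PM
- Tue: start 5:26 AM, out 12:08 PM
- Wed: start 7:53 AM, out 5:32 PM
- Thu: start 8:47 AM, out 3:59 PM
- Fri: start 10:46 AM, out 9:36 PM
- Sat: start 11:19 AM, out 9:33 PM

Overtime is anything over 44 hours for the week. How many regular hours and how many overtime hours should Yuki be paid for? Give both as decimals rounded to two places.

Mon: 10:04 AM–3:17 PM = 5 h 13 min
Tue: 5:26 AM–12:08 PM = 6 h 42 min
Wed: 7:53 AM–5:32 PM = 9 h 39 min
Thu: 8:47 AM–3:59 PM = 7 h 12 min
Fri: 10:46 AM–9:36 PM = 10 h 50 min
Sat: 11:19 AM–9:33 PM = 10 h 14 min
Total worked: 49 h 50 min = 49.83 h.
Threshold 44 h → overtime 5 h 50 min, regular 44 h 0 min.

Regular 44.00 hours, overtime 5.83 hours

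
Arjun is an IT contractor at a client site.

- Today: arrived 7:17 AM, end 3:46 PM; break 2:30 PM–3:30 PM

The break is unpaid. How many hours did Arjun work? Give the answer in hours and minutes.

Today: 7:17 AM–3:46 PM = 8 h 29 min; less 60 min break → 7 h 29 min

7 h 29 min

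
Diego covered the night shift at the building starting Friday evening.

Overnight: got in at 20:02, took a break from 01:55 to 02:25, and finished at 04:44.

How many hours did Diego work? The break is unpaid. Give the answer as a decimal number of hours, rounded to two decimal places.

Overnight: 20:02 → midnight = 3 h 58 min; midnight → 04:44 = 4 h 44 min; span 8 h 42 min; less 30 min break → 8 h 12 min

8.20 hours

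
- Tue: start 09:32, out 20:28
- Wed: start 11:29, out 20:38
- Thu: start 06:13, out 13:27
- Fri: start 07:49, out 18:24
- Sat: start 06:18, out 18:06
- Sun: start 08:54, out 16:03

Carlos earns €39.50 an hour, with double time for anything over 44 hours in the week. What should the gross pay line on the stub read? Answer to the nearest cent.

€2753.15

Tue: 09:32–20:28 = 10 h 56 min
Wed: 11:29–20:38 = 9 h 9 min
Thu: 06:13–13:27 = 7 h 14 min
Fri: 07:49–18:24 = 10 h 35 min
Sat: 06:18–18:06 = 11 h 48 min
Sun: 08:54–16:03 = 7 h 9 min
Total worked: 56 h 51 min = 3411 min.
Regular 44 h 0 min = 2640 min at €39.50/h; overtime 12 h 51 min = 771 min at €79.00/h.
Pay = (2640 × €39.50 + 771 × €79.00) ÷ 60 = €2753.15.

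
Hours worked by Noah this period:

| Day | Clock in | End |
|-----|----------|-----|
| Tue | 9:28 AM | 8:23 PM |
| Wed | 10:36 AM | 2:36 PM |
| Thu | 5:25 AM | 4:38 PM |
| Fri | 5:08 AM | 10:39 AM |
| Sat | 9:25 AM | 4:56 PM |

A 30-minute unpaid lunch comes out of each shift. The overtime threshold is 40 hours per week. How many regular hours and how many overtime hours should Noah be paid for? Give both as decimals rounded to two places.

Regular 36.67 hours, overtime 0.00 hours

Tue: 9:28 AM–8:23 PM = 10 h 55 min; less 30 min break → 10 h 25 min
Wed: 10:36 AM–2:36 PM = 4 h 0 min; less 30 min break → 3 h 30 min
Thu: 5:25 AM–4:38 PM = 11 h 13 min; less 30 min break → 10 h 43 min
Fri: 5:08 AM–10:39 AM = 5 h 31 min; less 30 min break → 5 h 1 min
Sat: 9:25 AM–4:56 PM = 7 h 31 min; less 30 min break → 7 h 1 min
Total worked: 36 h 40 min = 36.67 h.
Threshold 40 h → overtime 0 h 0 min, regular 36 h 40 min.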